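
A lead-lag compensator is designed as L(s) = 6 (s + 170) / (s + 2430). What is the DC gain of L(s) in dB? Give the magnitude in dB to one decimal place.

-7.5 dB

L(0) = 6 × 170 / 2430 = 0.41975
20 log₁₀(0.41975) = -7.54 dB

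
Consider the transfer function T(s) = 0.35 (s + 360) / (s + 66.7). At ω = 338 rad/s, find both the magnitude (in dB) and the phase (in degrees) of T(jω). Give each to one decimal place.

|T| = -6.0 dB, ∠T = -35.6 deg

|j338 + 360| = √(338² + 360²) = 493.8
|j338 + 66.7| = √(338² + 66.7²) = 344.5
|T(j338)| = 0.35 × 493.8 / 344.5 = 0.50166
20 log₁₀(0.50166) = -5.99 dB
∠(j338 + 360) = arctan(338/360) = 43.19°
∠(j338 + 66.7) = arctan(338/66.7) = 78.84°
∠T(j338) = 43.19° − 78.84° = -35.64°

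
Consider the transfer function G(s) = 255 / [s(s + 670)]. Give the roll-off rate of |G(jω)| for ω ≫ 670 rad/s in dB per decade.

With 0 zeros and 2 poles, the high-frequency asymptotic slope is 20 × (0 − 2) = -40 dB/decade.

-40 dB/decade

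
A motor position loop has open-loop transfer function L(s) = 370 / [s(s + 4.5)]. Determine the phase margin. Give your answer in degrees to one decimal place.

Gain crossover: |L(jω)| = 1 at ω ≈ 19 rad/sec.
∠L(j19) = −90° − arctan(19/4.5) ≈ -166.66°
PM = 180° + (-166.66°) = 13.34°

13.3°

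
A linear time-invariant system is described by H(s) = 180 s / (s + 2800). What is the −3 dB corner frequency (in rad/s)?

2800 rad/s

For a single-pole high-pass, the −3 dB point is at the pole: ω = 2800 rad/s.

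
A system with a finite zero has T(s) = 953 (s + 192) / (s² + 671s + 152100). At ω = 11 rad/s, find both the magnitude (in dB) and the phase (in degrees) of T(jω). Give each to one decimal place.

|T| = 1.6 dB, ∠T = 0.5°

|j11 + 192| = √(11² + 192²) = 192.3
|(j11)² + 671(j11) + 152100| = |1.5198e+05 + j7381| = 1.522e+05
|T(j11)| = 953 × 192.3 / 1.522e+05 = 1.2045
20 log₁₀(1.2045) = 1.62 dB
∠(j11 + 192) = arctan(11/192) = 3.28°
∠[(j11)² + 671(j11) + 152100] = ∠[1.5198e+05 + j7381] = 2.78°
∠T(j11) = 3.28° − 2.78° = 0.50°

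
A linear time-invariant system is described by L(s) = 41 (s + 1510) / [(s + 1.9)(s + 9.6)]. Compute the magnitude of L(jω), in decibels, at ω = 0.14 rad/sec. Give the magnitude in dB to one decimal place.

70.6 dB

|j0.14 + 1510| = √(0.14² + 1510²) = 1510
|j0.14 + 1.9| = √(0.14² + 1.9²) = 1.905
|j0.14 + 9.6| = √(0.14² + 9.6²) = 9.601
|L(j0.14)| = 41 × 1510 / (1.905 × 9.601) = 3384.7
20 log₁₀(3384.7) = 70.59 dB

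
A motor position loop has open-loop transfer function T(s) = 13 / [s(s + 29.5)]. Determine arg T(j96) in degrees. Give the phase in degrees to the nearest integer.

-163°

∠(j96 + 29.5) = arctan(96/29.5) = 72.92°
∠(j96) = 90.00°
∠T(j96) = − (72.92° + 90.00°) = -162.92°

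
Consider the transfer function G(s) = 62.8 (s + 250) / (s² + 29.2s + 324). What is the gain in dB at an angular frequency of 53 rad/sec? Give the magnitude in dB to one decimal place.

14.8 dB

|j53 + 250| = √(53² + 250²) = 255.6
|(j53)² + 29.2(j53) + 324| = |-2485 + j1547.6| = 2928
|G(j53)| = 62.8 × 255.6 / 2928 = 5.4821
20 log₁₀(5.4821) = 14.78 dB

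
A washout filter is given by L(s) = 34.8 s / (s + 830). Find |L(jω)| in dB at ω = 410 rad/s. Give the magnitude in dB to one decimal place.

23.8 dB

|j410| = 410
|j410 + 830| = √(410² + 830²) = 925.7
|L(j410)| = 34.8 × 410 / 925.7 = 15.412
20 log₁₀(15.412) = 23.76 dB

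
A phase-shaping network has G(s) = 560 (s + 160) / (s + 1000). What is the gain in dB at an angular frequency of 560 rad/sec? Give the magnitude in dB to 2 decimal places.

|j560 + 160| = √(560² + 160²) = 582.4
|j560 + 1000| = √(560² + 1000²) = 1146
|G(j560)| = 560 × 582.4 / 1146 = 284.57
20 log₁₀(284.57) = 49.084 dB

49.08 dB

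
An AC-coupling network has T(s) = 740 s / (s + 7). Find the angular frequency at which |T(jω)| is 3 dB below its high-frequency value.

For a single-pole high-pass, the −3 dB point is at the pole: ω = 7 rad/s.

7 rad/s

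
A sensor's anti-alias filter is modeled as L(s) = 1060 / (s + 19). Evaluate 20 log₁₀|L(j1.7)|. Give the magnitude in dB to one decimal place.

|j1.7 + 19| = √(1.7² + 19²) = 19.08
|L(j1.7)| = 1060 / 19.08 = 55.567
20 log₁₀(55.567) = 34.90 dB

34.9 dB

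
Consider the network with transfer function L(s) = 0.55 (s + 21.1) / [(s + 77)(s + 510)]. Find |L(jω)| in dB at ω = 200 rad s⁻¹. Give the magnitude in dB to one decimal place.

-60.5 dB

|j200 + 21.1| = √(200² + 21.1²) = 201.1
|j200 + 77| = √(200² + 77²) = 214.3
|j200 + 510| = √(200² + 510²) = 547.8
|L(j200)| = 0.55 × 201.1 / (214.3 × 547.8) = 0.00094215
20 log₁₀(0.00094215) = -60.52 dB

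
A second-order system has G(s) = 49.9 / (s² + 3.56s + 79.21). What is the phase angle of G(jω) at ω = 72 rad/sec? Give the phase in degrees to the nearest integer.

-177°

∠[(j72)² + 3.56(j72) + 79.21] = ∠[-5104.8 + j256.32] = 177.13°
∠G(j72) = −177.13° = -177.13°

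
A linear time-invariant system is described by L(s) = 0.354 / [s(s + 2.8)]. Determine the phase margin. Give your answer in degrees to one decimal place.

Gain crossover: |L(jω)| = 1 at ω ≈ 0.126 rad/s.
∠L(j0.126) = −90° − arctan(0.126/2.8) ≈ -92.58°
PM = 180° + (-92.58°) = 87.42°

87.4°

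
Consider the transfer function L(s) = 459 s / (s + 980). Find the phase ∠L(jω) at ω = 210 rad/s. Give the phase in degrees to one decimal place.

∠(j210) = 90.00°
∠(j210 + 980) = arctan(210/980) = 12.09°
∠L(j210) = 90.00° − 12.09° = 77.91°

77.9°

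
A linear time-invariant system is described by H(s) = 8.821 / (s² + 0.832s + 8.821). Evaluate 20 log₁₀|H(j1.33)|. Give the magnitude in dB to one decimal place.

1.8 dB

|(j1.33)² + 0.832(j1.33) + 8.821| = |7.0521 + j1.1066| = 7.138
|H(j1.33)| = 8.821 / 7.138 = 1.2357
20 log₁₀(1.2357) = 1.84 dB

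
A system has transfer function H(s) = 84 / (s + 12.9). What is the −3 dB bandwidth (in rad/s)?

12.9 rad/s

For a single-pole low-pass, the −3 dB point is at the pole: ω = 12.9 rad/s.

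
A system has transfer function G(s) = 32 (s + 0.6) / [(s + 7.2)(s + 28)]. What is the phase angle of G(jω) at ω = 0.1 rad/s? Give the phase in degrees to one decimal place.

∠(j0.1 + 0.6) = arctan(0.1/0.6) = 9.46°
∠(j0.1 + 7.2) = arctan(0.1/7.2) = 0.80°
∠(j0.1 + 28) = arctan(0.1/28) = 0.20°
∠G(j0.1) = 9.46° − (0.80° + 0.20°) = 8.46°

8.5°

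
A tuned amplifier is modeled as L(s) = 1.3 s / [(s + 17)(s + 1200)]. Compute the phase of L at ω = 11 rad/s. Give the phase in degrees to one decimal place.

56.6°

∠(j11) = 90.00°
∠(j11 + 17) = arctan(11/17) = 32.91°
∠(j11 + 1200) = arctan(11/1200) = 0.53°
∠L(j11) = 90.00° − (32.91° + 0.53°) = 56.57°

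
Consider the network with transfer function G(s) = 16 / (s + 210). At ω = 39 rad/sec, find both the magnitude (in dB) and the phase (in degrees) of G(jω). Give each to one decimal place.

|G| = -22.5 dB, ∠G = -10.5°

|j39 + 210| = √(39² + 210²) = 213.6
|G(j39)| = 16 / 213.6 = 0.07491
20 log₁₀(0.07491) = -22.51 dB
∠(j39 + 210) = arctan(39/210) = 10.52°
∠G(j39) = −10.52° = -10.52°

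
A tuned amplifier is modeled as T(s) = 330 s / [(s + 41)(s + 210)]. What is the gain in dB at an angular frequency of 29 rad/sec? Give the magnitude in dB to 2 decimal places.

|j29| = 29
|j29 + 41| = √(29² + 41²) = 50.22
|j29 + 210| = √(29² + 210²) = 212
|T(j29)| = 330 × 29 / (50.22 × 212) = 0.89891
20 log₁₀(0.89891) = -0.926 dB

-0.93 dB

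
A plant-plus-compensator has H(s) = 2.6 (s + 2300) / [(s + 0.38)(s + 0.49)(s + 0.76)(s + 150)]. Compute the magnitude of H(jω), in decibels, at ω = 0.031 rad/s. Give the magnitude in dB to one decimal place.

|j0.031 + 2300| = √(0.031² + 2300²) = 2300
|j0.031 + 0.38| = √(0.031² + 0.38²) = 0.3813
|j0.031 + 0.49| = √(0.031² + 0.49²) = 0.491
|j0.031 + 0.76| = √(0.031² + 0.76²) = 0.7606
|j0.031 + 150| = √(0.031² + 150²) = 150
|H(j0.031)| = 2.6 × 2300 / (0.3813 × 0.491 × 0.7606 × 150) = 279.99
20 log₁₀(279.99) = 48.94 dB

48.9 dB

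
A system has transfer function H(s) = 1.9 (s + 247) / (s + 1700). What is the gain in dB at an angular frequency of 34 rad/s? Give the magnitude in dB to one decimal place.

|j34 + 247| = √(34² + 247²) = 249.3
|j34 + 1700| = √(34² + 1700²) = 1700
|H(j34)| = 1.9 × 249.3 / 1700 = 0.27861
20 log₁₀(0.27861) = -11.10 dB

-11.1 dB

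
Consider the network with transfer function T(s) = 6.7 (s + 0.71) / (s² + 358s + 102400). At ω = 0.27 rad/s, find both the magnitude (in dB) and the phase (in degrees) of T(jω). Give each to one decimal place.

|T| = -86.1 dB, ∠T = 20.8 deg

|j0.27 + 0.71| = √(0.27² + 0.71²) = 0.7596
|(j0.27)² + 358(j0.27) + 102400| = |1.024e+05 + j96.66| = 1.024e+05
|T(j0.27)| = 6.7 × 0.7596 / 1.024e+05 = 4.9701e-05
20 log₁₀(4.9701e-05) = -86.07 dB
∠(j0.27 + 0.71) = arctan(0.27/0.71) = 20.82°
∠[(j0.27)² + 358(j0.27) + 102400] = ∠[1.024e+05 + j96.66] = 0.05°
∠T(j0.27) = 20.82° − 0.05° = 20.77°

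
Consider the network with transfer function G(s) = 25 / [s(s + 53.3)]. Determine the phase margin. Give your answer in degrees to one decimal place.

Gain crossover: |G(jω)| = 1 at ω ≈ 0.469 rad/s.
∠G(j0.469) = −90° − arctan(0.469/53.3) ≈ -90.50°
PM = 180° + (-90.50°) = 89.50°

89.5 deg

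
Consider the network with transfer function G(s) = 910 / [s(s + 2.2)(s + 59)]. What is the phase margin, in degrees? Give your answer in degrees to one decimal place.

27.7°

Gain crossover: |G(jω)| = 1 at ω ≈ 3.63 rad/s.
∠G(j3.63) = −90° − arctan(3.63/2.2) − arctan(3.63/59) ≈ -152.29°
PM = 180° + (-152.29°) = 27.71°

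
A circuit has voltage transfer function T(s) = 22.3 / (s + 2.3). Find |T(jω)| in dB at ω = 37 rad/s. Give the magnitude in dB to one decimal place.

|j37 + 2.3| = √(37² + 2.3²) = 37.07
|T(j37)| = 22.3 / 37.07 = 0.60154
20 log₁₀(0.60154) = -4.41 dB

-4.4 dB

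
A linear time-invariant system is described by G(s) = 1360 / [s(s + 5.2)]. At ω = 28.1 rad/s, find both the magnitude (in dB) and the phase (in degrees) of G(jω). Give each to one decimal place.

|G| = 4.6 dB, ∠G = -169.5°

|j28.1 + 5.2| = √(28.1² + 5.2²) = 28.58
|j28.1| = 28.1
|G(j28.1)| = 1360 / (28.58 × 28.1) = 1.6936
20 log₁₀(1.6936) = 4.58 dB
∠(j28.1 + 5.2) = arctan(28.1/5.2) = 79.52°
∠(j28.1) = 90.00°
∠G(j28.1) = − (79.52° + 90.00°) = -169.52°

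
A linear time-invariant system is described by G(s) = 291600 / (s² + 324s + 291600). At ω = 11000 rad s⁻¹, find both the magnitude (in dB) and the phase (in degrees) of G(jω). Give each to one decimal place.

|(j11000)² + 324(j11000) + 291600| = |-1.2071e+08 + j3.564e+06| = 1.208e+08
|G(j11000)| = 291600 / 1.208e+08 = 0.0024147
20 log₁₀(0.0024147) = -52.34 dB
∠[(j11000)² + 324(j11000) + 291600] = ∠[-1.2071e+08 + j3.564e+06] = 178.31°
∠G(j11000) = −178.31° = -178.31°

|G| = -52.3 dB, ∠G = -178.3°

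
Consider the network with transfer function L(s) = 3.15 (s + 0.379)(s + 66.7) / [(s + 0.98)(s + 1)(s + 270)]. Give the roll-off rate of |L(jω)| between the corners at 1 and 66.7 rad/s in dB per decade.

-20 dB/decade

In this band the factors already past their corner are: zero at 0.379, pole at 0.98, pole at 1; net slope = -20 dB/decade.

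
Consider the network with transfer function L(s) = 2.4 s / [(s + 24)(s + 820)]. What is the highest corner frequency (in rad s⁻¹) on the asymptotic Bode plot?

Break frequencies occur at each pole and zero magnitude: 24 rad s⁻¹, 820 rad s⁻¹.
The highest is 820 rad s⁻¹.

820 rad s⁻¹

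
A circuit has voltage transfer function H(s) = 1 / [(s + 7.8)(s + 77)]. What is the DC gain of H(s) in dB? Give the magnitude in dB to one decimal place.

H(0) = 1 / (7.8 × 77) = 0.001665
20 log₁₀(0.001665) = -55.57 dB

-55.6 dB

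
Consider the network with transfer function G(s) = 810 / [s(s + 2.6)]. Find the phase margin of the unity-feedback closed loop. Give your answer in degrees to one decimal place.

5.2°

Gain crossover: |G(jω)| = 1 at ω ≈ 28.4 rad s⁻¹.
∠G(j28.4) = −90° − arctan(28.4/2.6) ≈ -174.77°
PM = 180° + (-174.77°) = 5.23°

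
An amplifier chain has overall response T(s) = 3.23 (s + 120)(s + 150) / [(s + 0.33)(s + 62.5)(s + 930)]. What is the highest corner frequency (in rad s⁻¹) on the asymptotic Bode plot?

Break frequencies occur at each pole and zero magnitude: 0.33 rad s⁻¹, 62.5 rad s⁻¹, 120 rad s⁻¹, 150 rad s⁻¹, 930 rad s⁻¹.
The highest is 930 rad s⁻¹.

930 rad s⁻¹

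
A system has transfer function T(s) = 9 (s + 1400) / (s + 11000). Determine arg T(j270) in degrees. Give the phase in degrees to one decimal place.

∠(j270 + 1400) = arctan(270/1400) = 10.92°
∠(j270 + 11000) = arctan(270/11000) = 1.41°
∠T(j270) = 10.92° − 1.41° = 9.51°

9.5°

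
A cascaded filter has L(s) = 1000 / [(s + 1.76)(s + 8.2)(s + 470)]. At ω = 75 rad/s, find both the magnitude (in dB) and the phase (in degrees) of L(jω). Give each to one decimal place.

|j75 + 1.76| = √(75² + 1.76²) = 75.02
|j75 + 8.2| = √(75² + 8.2²) = 75.45
|j75 + 470| = √(75² + 470²) = 475.9
|L(j75)| = 1000 / (75.02 × 75.45 × 475.9) = 0.00037121
20 log₁₀(0.00037121) = -68.61 dB
∠(j75 + 1.76) = arctan(75/1.76) = 88.66°
∠(j75 + 8.2) = arctan(75/8.2) = 83.76°
∠(j75 + 470) = arctan(75/470) = 9.07°
∠L(j75) = − (88.66° + 83.76° + 9.07°) = -181.48°

|L| = -68.6 dB, ∠L = -181.5°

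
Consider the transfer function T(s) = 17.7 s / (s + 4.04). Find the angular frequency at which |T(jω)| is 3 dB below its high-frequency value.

4.04 rad/s

For a single-pole high-pass, the −3 dB point is at the pole: ω = 4.04 rad/s.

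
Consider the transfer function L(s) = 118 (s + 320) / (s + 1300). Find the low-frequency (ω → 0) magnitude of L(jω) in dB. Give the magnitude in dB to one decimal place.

L(0) = 118 × 320 / 1300 = 29.046
20 log₁₀(29.046) = 29.26 dB

29.3 dB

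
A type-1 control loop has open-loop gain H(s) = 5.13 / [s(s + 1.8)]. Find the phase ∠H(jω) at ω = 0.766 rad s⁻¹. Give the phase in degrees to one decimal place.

-113.1°

∠(j0.766 + 1.8) = arctan(0.766/1.8) = 23.05°
∠(j0.766) = 90.00°
∠H(j0.766) = − (23.05° + 90.00°) = -113.05°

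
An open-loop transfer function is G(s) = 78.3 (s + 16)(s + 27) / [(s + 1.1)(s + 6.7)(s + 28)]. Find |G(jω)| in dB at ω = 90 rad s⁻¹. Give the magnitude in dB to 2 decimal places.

-1.13 dB

|j90 + 16| = √(90² + 16²) = 91.41
|j90 + 27| = √(90² + 27²) = 93.96
|j90 + 1.1| = √(90² + 1.1²) = 90.01
|j90 + 6.7| = √(90² + 6.7²) = 90.25
|j90 + 28| = √(90² + 28²) = 94.25
|G(j90)| = 78.3 × 91.41 × 93.96 / (90.01 × 90.25 × 94.25) = 0.87841
20 log₁₀(0.87841) = -1.126 dB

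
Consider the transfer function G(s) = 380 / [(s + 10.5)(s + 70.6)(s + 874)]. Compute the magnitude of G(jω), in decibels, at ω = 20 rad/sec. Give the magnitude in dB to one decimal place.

-71.6 dB

|j20 + 10.5| = √(20² + 10.5²) = 22.59
|j20 + 70.6| = √(20² + 70.6²) = 73.38
|j20 + 874| = √(20² + 874²) = 874.2
|G(j20)| = 380 / (22.59 × 73.38 × 874.2) = 0.00026224
20 log₁₀(0.00026224) = -71.63 dB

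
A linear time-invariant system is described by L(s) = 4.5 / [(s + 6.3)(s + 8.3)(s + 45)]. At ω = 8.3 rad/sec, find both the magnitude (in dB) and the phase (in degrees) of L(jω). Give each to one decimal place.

|j8.3 + 6.3| = √(8.3² + 6.3²) = 10.42
|j8.3 + 8.3| = √(8.3² + 8.3²) = 11.74
|j8.3 + 45| = √(8.3² + 45²) = 45.76
|L(j8.3)| = 4.5 / (10.42 × 11.74 × 45.76) = 0.00080402
20 log₁₀(0.00080402) = -61.89 dB
∠(j8.3 + 6.3) = arctan(8.3/6.3) = 52.80°
∠(j8.3 + 8.3) = arctan(8.3/8.3) = 45.00°
∠(j8.3 + 45) = arctan(8.3/45) = 10.45°
∠L(j8.3) = − (52.80° + 45.00° + 10.45°) = -108.25°

|L| = -61.9 dB, ∠L = -108.3°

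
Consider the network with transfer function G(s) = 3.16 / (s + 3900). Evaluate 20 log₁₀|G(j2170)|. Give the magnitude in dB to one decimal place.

-63.0 dB

|j2170 + 3900| = √(2170² + 3900²) = 4463
|G(j2170)| = 3.16 / 4463 = 0.00070803
20 log₁₀(0.00070803) = -63.00 dB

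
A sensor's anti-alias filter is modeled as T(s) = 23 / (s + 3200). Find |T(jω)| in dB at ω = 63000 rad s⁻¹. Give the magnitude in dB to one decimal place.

|j63000 + 3200| = √(63000² + 3200²) = 6.308e+04
|T(j63000)| = 23 / 6.308e+04 = 0.00036461
20 log₁₀(0.00036461) = -68.76 dB

-68.8 dB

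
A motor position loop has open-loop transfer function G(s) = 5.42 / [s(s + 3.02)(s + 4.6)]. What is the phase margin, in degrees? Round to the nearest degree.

78°

Gain crossover: |G(jω)| = 1 at ω ≈ 0.386 rad s⁻¹.
∠G(j0.386) = −90° − arctan(0.386/3.02) − arctan(0.386/4.6) ≈ -102.07°
PM = 180° + (-102.07°) = 77.93°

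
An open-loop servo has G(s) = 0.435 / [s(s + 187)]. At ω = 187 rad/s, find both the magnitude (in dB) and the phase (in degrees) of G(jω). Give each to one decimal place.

|G| = -101.1 dB, ∠G = -135.0 deg

|j187 + 187| = √(187² + 187²) = 264.5
|j187| = 187
|G(j187)| = 0.435 / (264.5 × 187) = 8.7961e-06
20 log₁₀(8.7961e-06) = -101.11 dB
∠(j187 + 187) = arctan(187/187) = 45.00°
∠(j187) = 90.00°
∠G(j187) = − (45.00° + 90.00°) = -135.00°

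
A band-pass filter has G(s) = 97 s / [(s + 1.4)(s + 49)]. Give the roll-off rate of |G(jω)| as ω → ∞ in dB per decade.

-20 dB/decade

With 1 zero and 2 poles, the high-frequency asymptotic slope is 20 × (1 − 2) = -20 dB/decade.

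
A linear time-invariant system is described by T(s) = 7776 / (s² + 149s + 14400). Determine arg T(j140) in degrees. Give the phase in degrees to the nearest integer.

∠[(j140)² + 149(j140) + 14400] = ∠[-5200 + j20860] = 104.00°
∠T(j140) = −104.00° = -104.00°

-104°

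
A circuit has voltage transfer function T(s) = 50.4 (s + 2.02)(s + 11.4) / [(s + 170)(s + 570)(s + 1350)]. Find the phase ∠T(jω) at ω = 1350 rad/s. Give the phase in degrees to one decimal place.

∠(j1350 + 2.02) = arctan(1350/2.02) = 89.91°
∠(j1350 + 11.4) = arctan(1350/11.4) = 89.52°
∠(j1350 + 170) = arctan(1350/170) = 82.82°
∠(j1350 + 570) = arctan(1350/570) = 67.11°
∠(j1350 + 1350) = arctan(1350/1350) = 45.00°
∠T(j1350) = 89.91° + 89.52° − (82.82° + 67.11° + 45.00°) = -15.50°

-15.5°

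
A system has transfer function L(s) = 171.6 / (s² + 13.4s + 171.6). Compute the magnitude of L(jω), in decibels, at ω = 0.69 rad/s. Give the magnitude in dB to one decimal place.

0.0 dB

|(j0.69)² + 13.4(j0.69) + 171.6| = |171.12 + j9.246| = 171.4
|L(j0.69)| = 171.6 / 171.4 = 1.0013
20 log₁₀(1.0013) = 0.01 dB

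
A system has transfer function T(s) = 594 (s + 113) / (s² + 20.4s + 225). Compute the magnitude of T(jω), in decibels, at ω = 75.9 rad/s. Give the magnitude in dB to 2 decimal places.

|j75.9 + 113| = √(75.9² + 113²) = 136.1
|(j75.9)² + 20.4(j75.9) + 225| = |-5535.8 + j1548.4| = 5748
|T(j75.9)| = 594 × 136.1 / 5748 = 14.066
20 log₁₀(14.066) = 22.964 dB

22.96 dB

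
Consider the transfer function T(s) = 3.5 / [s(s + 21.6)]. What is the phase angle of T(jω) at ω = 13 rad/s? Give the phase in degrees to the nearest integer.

-121°

∠(j13 + 21.6) = arctan(13/21.6) = 31.04°
∠(j13) = 90.00°
∠T(j13) = − (31.04° + 90.00°) = -121.04°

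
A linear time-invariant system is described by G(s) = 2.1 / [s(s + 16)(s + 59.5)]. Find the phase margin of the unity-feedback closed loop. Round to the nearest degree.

90°

Gain crossover: |G(jω)| = 1 at ω ≈ 0.00221 rad s⁻¹.
∠G(j0.00221) = −90° − arctan(0.00221/16) − arctan(0.00221/59.5) ≈ -90.01°
PM = 180° + (-90.01°) = 89.99°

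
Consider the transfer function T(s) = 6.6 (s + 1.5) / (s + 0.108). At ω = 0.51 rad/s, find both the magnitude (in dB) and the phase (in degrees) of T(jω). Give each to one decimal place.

|T| = 26.0 dB, ∠T = -59.3°

|j0.51 + 1.5| = √(0.51² + 1.5²) = 1.584
|j0.51 + 0.108| = √(0.51² + 0.108²) = 0.5213
|T(j0.51)| = 6.6 × 1.584 / 0.5213 = 20.058
20 log₁₀(20.058) = 26.05 dB
∠(j0.51 + 1.5) = arctan(0.51/1.5) = 18.78°
∠(j0.51 + 0.108) = arctan(0.51/0.108) = 78.04°
∠T(j0.51) = 18.78° − 78.04° = -59.27°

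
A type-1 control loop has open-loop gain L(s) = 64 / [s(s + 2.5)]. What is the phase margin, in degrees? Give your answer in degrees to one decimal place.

Gain crossover: |L(jω)| = 1 at ω ≈ 7.81 rad/sec.
∠L(j7.81) = −90° − arctan(7.81/2.5) ≈ -162.24°
PM = 180° + (-162.24°) = 17.76°

17.8 deg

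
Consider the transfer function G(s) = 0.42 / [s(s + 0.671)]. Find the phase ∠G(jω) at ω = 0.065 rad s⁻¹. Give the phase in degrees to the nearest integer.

∠(j0.065 + 0.671) = arctan(0.065/0.671) = 5.53°
∠(j0.065) = 90.00°
∠G(j0.065) = − (5.53° + 90.00°) = -95.53°

-96 deg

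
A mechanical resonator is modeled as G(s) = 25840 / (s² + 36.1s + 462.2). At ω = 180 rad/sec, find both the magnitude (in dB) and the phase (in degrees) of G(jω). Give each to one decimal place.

|G| = -2.0 dB, ∠G = -168.5°

|(j180)² + 36.1(j180) + 462.2| = |-31938 + j6498| = 3.259e+04
|G(j180)| = 25840 / 3.259e+04 = 0.79283
20 log₁₀(0.79283) = -2.02 dB
∠[(j180)² + 36.1(j180) + 462.2] = ∠[-31938 + j6498] = 168.50°
∠G(j180) = −168.50° = -168.50°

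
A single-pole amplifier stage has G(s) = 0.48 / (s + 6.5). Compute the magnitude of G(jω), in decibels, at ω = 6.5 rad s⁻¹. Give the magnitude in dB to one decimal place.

-25.6 dB

|j6.5 + 6.5| = √(6.5² + 6.5²) = 9.192
|G(j6.5)| = 0.48 / 9.192 = 0.052217
20 log₁₀(0.052217) = -25.64 dB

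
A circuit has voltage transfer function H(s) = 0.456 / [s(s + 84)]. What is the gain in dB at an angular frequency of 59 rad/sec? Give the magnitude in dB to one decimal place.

-82.5 dB

|j59 + 84| = √(59² + 84²) = 102.6
|j59| = 59
|H(j59)| = 0.456 / (102.6 × 59) = 7.5293e-05
20 log₁₀(7.5293e-05) = -82.46 dB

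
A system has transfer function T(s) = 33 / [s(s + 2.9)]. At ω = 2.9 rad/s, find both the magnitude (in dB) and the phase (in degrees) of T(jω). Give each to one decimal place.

|j2.9 + 2.9| = √(2.9² + 2.9²) = 4.101
|j2.9| = 2.9
|T(j2.9)| = 33 / (4.101 × 2.9) = 2.7746
20 log₁₀(2.7746) = 8.86 dB
∠(j2.9 + 2.9) = arctan(2.9/2.9) = 45.00°
∠(j2.9) = 90.00°
∠T(j2.9) = − (45.00° + 90.00°) = -135.00°

|T| = 8.9 dB, ∠T = -135.0°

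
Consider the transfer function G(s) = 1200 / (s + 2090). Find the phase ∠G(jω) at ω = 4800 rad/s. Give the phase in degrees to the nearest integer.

-66 deg

∠(j4800 + 2090) = arctan(4800/2090) = 66.47°
∠G(j4800) = −66.47° = -66.47°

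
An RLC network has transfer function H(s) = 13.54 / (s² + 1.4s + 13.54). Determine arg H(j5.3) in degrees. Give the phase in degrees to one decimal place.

-153.0°

∠[(j5.3)² + 1.4(j5.3) + 13.54] = ∠[-14.55 + j7.42] = 152.98°
∠H(j5.3) = −152.98° = -152.98°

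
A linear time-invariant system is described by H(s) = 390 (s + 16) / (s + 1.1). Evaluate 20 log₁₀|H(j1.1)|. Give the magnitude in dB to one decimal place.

72.1 dB

|j1.1 + 16| = √(1.1² + 16²) = 16.04
|j1.1 + 1.1| = √(1.1² + 1.1²) = 1.556
|H(j1.1)| = 390 × 16.04 / 1.556 = 4020.7
20 log₁₀(4020.7) = 72.09 dB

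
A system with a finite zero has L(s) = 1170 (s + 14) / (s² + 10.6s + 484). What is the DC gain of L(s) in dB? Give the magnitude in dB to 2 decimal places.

30.59 dB

L(0) = 1170 × 14 / 484 = 33.843
20 log₁₀(33.843) = 30.589 dB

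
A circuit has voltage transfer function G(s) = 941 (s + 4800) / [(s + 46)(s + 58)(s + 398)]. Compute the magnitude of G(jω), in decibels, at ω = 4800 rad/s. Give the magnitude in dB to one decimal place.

|j4800 + 4800| = √(4800² + 4800²) = 6788
|j4800 + 46| = √(4800² + 46²) = 4800
|j4800 + 58| = √(4800² + 58²) = 4800
|j4800 + 398| = √(4800² + 398²) = 4816
|G(j4800)| = 941 × 6788 / (4800 × 4800 × 4816) = 5.7555e-05
20 log₁₀(5.7555e-05) = -84.80 dB

-84.8 dB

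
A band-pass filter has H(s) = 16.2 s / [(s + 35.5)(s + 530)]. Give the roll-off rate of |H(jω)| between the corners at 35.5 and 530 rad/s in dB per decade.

0 dB/decade

In this band the factors already past their corner are: 1 differentiator zero, pole at 35.5; net slope = 0 dB/decade.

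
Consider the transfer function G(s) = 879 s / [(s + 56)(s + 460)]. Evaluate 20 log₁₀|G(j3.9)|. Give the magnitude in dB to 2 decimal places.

|j3.9| = 3.9
|j3.9 + 56| = √(3.9² + 56²) = 56.14
|j3.9 + 460| = √(3.9² + 460²) = 460
|G(j3.9)| = 879 × 3.9 / (56.14 × 460) = 0.13275
20 log₁₀(0.13275) = -17.539 dB

-17.54 dB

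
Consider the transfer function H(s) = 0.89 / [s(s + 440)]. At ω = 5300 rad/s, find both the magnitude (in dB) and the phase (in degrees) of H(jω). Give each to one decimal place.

|j5300 + 440| = √(5300² + 440²) = 5318
|j5300| = 5300
|H(j5300)| = 0.89 / (5318 × 5300) = 3.1575e-08
20 log₁₀(3.1575e-08) = -150.01 dB
∠(j5300 + 440) = arctan(5300/440) = 85.25°
∠(j5300) = 90.00°
∠H(j5300) = − (85.25° + 90.00°) = -175.25°

|H| = -150.0 dB, ∠H = -175.3°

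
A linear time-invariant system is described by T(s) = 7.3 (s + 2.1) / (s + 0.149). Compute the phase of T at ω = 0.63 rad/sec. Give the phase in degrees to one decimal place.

-60.0 deg

∠(j0.63 + 2.1) = arctan(0.63/2.1) = 16.70°
∠(j0.63 + 0.149) = arctan(0.63/0.149) = 76.69°
∠T(j0.63) = 16.70° − 76.69° = -59.99°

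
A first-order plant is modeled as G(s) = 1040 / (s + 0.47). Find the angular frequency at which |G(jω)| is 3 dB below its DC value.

For a single-pole low-pass, the −3 dB point is at the pole: ω = 0.47 rad/sec.

0.47 rad/sec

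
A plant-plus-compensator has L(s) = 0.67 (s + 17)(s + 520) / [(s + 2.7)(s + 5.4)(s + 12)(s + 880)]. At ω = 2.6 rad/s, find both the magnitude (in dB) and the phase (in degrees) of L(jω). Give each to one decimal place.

|L| = -32.2 dB, ∠L = -73.0°

|j2.6 + 17| = √(2.6² + 17²) = 17.2
|j2.6 + 520| = √(2.6² + 520²) = 520
|j2.6 + 2.7| = √(2.6² + 2.7²) = 3.748
|j2.6 + 5.4| = √(2.6² + 5.4²) = 5.993
|j2.6 + 12| = √(2.6² + 12²) = 12.28
|j2.6 + 880| = √(2.6² + 880²) = 880
|L(j2.6)| = 0.67 × 17.2 × 520 / (3.748 × 5.993 × 12.28 × 880) = 0.024684
20 log₁₀(0.024684) = -32.15 dB
∠(j2.6 + 17) = arctan(2.6/17) = 8.70°
∠(j2.6 + 520) = arctan(2.6/520) = 0.29°
∠(j2.6 + 2.7) = arctan(2.6/2.7) = 43.92°
∠(j2.6 + 5.4) = arctan(2.6/5.4) = 25.71°
∠(j2.6 + 12) = arctan(2.6/12) = 12.23°
∠(j2.6 + 880) = arctan(2.6/880) = 0.17°
∠L(j2.6) = 8.70° + 0.29° − (43.92° + 25.71° + 12.23° + 0.17°) = -73.04°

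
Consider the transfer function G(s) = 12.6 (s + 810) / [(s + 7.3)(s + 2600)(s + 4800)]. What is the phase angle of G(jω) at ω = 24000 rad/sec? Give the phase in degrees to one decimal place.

-164.4°

∠(j24000 + 810) = arctan(24000/810) = 88.07°
∠(j24000 + 7.3) = arctan(24000/7.3) = 89.98°
∠(j24000 + 2600) = arctan(24000/2600) = 83.82°
∠(j24000 + 4800) = arctan(24000/4800) = 78.69°
∠G(j24000) = 88.07° − (89.98° + 83.82° + 78.69°) = -164.42°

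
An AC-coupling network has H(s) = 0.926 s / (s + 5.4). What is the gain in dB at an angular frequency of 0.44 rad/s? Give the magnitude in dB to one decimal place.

-22.5 dB

|j0.44| = 0.44
|j0.44 + 5.4| = √(0.44² + 5.4²) = 5.418
|H(j0.44)| = 0.926 × 0.44 / 5.418 = 0.075203
20 log₁₀(0.075203) = -22.48 dB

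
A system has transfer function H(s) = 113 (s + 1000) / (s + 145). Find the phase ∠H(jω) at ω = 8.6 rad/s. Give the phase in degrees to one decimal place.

∠(j8.6 + 1000) = arctan(8.6/1000) = 0.49°
∠(j8.6 + 145) = arctan(8.6/145) = 3.39°
∠H(j8.6) = 0.49° − 3.39° = -2.90°

-2.9 deg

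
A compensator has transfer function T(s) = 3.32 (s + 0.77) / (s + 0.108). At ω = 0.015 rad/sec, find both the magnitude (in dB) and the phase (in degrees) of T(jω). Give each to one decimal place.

|j0.015 + 0.77| = √(0.015² + 0.77²) = 0.7701
|j0.015 + 0.108| = √(0.015² + 0.108²) = 0.109
|T(j0.015)| = 3.32 × 0.7701 / 0.109 = 23.45
20 log₁₀(23.45) = 27.40 dB
∠(j0.015 + 0.77) = arctan(0.015/0.77) = 1.12°
∠(j0.015 + 0.108) = arctan(0.015/0.108) = 7.91°
∠T(j0.015) = 1.12° − 7.91° = -6.79°

|T| = 27.4 dB, ∠T = -6.8°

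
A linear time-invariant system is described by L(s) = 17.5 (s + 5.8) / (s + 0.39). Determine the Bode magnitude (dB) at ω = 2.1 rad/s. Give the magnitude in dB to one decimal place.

34.1 dB

|j2.1 + 5.8| = √(2.1² + 5.8²) = 6.168
|j2.1 + 0.39| = √(2.1² + 0.39²) = 2.136
|L(j2.1)| = 17.5 × 6.168 / 2.136 = 50.54
20 log₁₀(50.54) = 34.07 dB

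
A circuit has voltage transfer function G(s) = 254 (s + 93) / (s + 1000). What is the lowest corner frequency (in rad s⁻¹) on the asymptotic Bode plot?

93 rad s⁻¹

Break frequencies occur at each pole and zero magnitude: 93 rad s⁻¹, 1000 rad s⁻¹.
The lowest is 93 rad s⁻¹.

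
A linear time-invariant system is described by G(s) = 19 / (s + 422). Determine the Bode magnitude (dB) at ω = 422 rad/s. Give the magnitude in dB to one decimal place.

-29.9 dB

|j422 + 422| = √(422² + 422²) = 596.8
|G(j422)| = 19 / 596.8 = 0.031837
20 log₁₀(0.031837) = -29.94 dB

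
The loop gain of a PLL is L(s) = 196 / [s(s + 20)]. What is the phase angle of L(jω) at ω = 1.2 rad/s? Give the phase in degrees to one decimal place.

-93.4°

∠(j1.2 + 20) = arctan(1.2/20) = 3.43°
∠(j1.2) = 90.00°
∠L(j1.2) = − (3.43° + 90.00°) = -93.43°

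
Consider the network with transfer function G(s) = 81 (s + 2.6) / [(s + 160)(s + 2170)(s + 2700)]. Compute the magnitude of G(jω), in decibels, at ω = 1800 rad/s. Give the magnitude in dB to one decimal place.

|j1800 + 2.6| = √(1800² + 2.6²) = 1800
|j1800 + 160| = √(1800² + 160²) = 1807
|j1800 + 2170| = √(1800² + 2170²) = 2819
|j1800 + 2700| = √(1800² + 2700²) = 3245
|G(j1800)| = 81 × 1800 / (1807 × 2819 × 3245) = 8.8188e-06
20 log₁₀(8.8188e-06) = -101.09 dB

-101.1 dB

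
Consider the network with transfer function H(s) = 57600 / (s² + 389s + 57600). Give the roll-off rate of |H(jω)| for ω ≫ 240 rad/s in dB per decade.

With 0 zeros and 2 poles, the high-frequency asymptotic slope is 20 × (0 − 2) = -40 dB/decade.

-40 dB/decade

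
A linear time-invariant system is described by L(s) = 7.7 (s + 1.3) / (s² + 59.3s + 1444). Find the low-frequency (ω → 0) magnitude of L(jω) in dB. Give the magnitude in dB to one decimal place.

-43.2 dB

L(0) = 7.7 × 1.3 / 1444 = 0.0069321
20 log₁₀(0.0069321) = -43.18 dB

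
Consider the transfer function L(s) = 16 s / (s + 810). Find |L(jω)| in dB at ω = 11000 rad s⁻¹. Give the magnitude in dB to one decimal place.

|j11000| = 1.1e+04
|j11000 + 810| = √(11000² + 810²) = 1.103e+04
|L(j11000)| = 16 × 1.1e+04 / 1.103e+04 = 15.957
20 log₁₀(15.957) = 24.06 dB

24.1 dB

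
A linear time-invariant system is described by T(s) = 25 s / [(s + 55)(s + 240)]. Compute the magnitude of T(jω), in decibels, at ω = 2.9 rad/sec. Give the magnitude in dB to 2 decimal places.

|j2.9| = 2.9
|j2.9 + 55| = √(2.9² + 55²) = 55.08
|j2.9 + 240| = √(2.9² + 240²) = 240
|T(j2.9)| = 25 × 2.9 / (55.08 × 240) = 0.0054844
20 log₁₀(0.0054844) = -45.217 dB

-45.22 dB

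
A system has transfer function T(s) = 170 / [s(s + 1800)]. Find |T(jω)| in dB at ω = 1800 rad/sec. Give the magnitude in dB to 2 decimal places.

-88.61 dB

|j1800 + 1800| = √(1800² + 1800²) = 2546
|j1800| = 1800
|T(j1800)| = 170 / (2546 × 1800) = 3.7101e-05
20 log₁₀(3.7101e-05) = -88.612 dB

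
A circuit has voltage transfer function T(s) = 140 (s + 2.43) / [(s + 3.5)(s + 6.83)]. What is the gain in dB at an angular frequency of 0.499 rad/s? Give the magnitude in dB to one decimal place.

23.1 dB

|j0.499 + 2.43| = √(0.499² + 2.43²) = 2.481
|j0.499 + 3.5| = √(0.499² + 3.5²) = 3.535
|j0.499 + 6.83| = √(0.499² + 6.83²) = 6.848
|T(j0.499)| = 140 × 2.481 / (3.535 × 6.848) = 14.345
20 log₁₀(14.345) = 23.13 dB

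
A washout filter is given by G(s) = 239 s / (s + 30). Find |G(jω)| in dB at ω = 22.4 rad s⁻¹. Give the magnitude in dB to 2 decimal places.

|j22.4| = 22.4
|j22.4 + 30| = √(22.4² + 30²) = 37.44
|G(j22.4)| = 239 × 22.4 / 37.44 = 142.99
20 log₁₀(142.99) = 43.106 dB

43.11 dB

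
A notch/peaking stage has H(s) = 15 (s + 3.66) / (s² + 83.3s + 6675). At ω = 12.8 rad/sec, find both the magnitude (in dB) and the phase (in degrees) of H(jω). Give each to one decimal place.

|H| = -30.4 dB, ∠H = 64.7°

|j12.8 + 3.66| = √(12.8² + 3.66²) = 13.31
|(j12.8)² + 83.3(j12.8) + 6675| = |6511.2 + j1066.2| = 6598
|H(j12.8)| = 15 × 13.31 / 6598 = 0.030266
20 log₁₀(0.030266) = -30.38 dB
∠(j12.8 + 3.66) = arctan(12.8/3.66) = 74.04°
∠[(j12.8)² + 83.3(j12.8) + 6675] = ∠[6511.2 + j1066.2] = 9.30°
∠H(j12.8) = 74.04° − 9.30° = 64.74°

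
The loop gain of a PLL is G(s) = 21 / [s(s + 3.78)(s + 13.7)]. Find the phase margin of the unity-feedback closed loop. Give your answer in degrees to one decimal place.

Gain crossover: |G(jω)| = 1 at ω ≈ 0.403 rad s⁻¹.
∠G(j0.403) = −90° − arctan(0.403/3.78) − arctan(0.403/13.7) ≈ -97.77°
PM = 180° + (-97.77°) = 82.23°

82.2 deg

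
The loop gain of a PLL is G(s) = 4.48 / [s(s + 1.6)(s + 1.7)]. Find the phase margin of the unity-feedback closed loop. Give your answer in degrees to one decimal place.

Gain crossover: |G(jω)| = 1 at ω ≈ 1.12 rad s⁻¹.
∠G(j1.12) = −90° − arctan(1.12/1.6) − arctan(1.12/1.7) ≈ -158.57°
PM = 180° + (-158.57°) = 21.43°

21.4 deg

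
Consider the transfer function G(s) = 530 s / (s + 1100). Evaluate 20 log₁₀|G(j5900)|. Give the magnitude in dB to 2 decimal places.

54.34 dB

|j5900| = 5900
|j5900 + 1100| = √(5900² + 1100²) = 6002
|G(j5900)| = 530 × 5900 / 6002 = 521.02
20 log₁₀(521.02) = 54.337 dB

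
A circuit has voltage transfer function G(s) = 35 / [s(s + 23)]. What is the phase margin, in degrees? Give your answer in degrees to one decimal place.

Gain crossover: |G(jω)| = 1 at ω ≈ 1.52 rad/s.
∠G(j1.52) = −90° − arctan(1.52/23) ≈ -93.78°
PM = 180° + (-93.78°) = 86.22°

86.2°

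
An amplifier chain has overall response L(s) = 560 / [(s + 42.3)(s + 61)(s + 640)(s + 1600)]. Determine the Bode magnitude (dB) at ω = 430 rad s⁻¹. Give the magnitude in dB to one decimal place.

|j430 + 42.3| = √(430² + 42.3²) = 432.1
|j430 + 61| = √(430² + 61²) = 434.3
|j430 + 640| = √(430² + 640²) = 771
|j430 + 1600| = √(430² + 1600²) = 1657
|L(j430)| = 560 / (432.1 × 434.3 × 771 × 1657) = 2.3361e-09
20 log₁₀(2.3361e-09) = -172.63 dB

-172.6 dB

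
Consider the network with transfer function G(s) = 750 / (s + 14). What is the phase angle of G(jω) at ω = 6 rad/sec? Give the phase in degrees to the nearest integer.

-23 deg

∠(j6 + 14) = arctan(6/14) = 23.20°
∠G(j6) = −23.20° = -23.20°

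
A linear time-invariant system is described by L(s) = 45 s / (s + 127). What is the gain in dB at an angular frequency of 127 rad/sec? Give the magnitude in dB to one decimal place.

|j127| = 127
|j127 + 127| = √(127² + 127²) = 179.6
|L(j127)| = 45 × 127 / 179.6 = 31.82
20 log₁₀(31.82) = 30.05 dB

30.1 dB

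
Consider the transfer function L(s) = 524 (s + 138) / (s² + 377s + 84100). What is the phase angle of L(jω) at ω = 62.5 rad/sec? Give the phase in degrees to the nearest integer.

8°

∠(j62.5 + 138) = arctan(62.5/138) = 24.37°
∠[(j62.5)² + 377(j62.5) + 84100] = ∠[80194 + j23562] = 16.37°
∠L(j62.5) = 24.37° − 16.37° = 7.99°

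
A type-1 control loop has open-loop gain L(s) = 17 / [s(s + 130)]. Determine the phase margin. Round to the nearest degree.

90°

Gain crossover: |L(jω)| = 1 at ω ≈ 0.131 rad/sec.
∠L(j0.131) = −90° − arctan(0.131/130) ≈ -90.06°
PM = 180° + (-90.06°) = 89.94°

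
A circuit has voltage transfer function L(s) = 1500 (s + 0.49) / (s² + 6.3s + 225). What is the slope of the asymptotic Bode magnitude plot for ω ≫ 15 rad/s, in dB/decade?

-20 dB/decade

With 1 zero and 2 poles, the high-frequency asymptotic slope is 20 × (1 − 2) = -20 dB/decade.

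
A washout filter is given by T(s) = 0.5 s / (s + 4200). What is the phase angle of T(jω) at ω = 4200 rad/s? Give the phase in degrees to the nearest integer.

45°

∠(j4200) = 90.00°
∠(j4200 + 4200) = arctan(4200/4200) = 45.00°
∠T(j4200) = 90.00° − 45.00° = 45.00°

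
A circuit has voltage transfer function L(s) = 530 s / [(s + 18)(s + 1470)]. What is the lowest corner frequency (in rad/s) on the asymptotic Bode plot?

18 rad/s

Break frequencies occur at each pole and zero magnitude: 18 rad/s, 1470 rad/s.
The lowest is 18 rad/s.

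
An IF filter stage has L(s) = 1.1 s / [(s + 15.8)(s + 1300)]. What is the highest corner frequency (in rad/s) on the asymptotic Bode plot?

Break frequencies occur at each pole and zero magnitude: 15.8 rad/s, 1300 rad/s.
The highest is 1300 rad/s.

1300 rad/s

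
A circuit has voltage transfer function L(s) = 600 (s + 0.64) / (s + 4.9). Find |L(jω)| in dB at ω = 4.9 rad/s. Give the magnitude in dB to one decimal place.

|j4.9 + 0.64| = √(4.9² + 0.64²) = 4.942
|j4.9 + 4.9| = √(4.9² + 4.9²) = 6.93
|L(j4.9)| = 600 × 4.942 / 6.93 = 427.87
20 log₁₀(427.87) = 52.63 dB

52.6 dB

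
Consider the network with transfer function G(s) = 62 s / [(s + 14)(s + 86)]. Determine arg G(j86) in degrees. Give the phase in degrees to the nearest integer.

∠(j86) = 90.00°
∠(j86 + 14) = arctan(86/14) = 80.75°
∠(j86 + 86) = arctan(86/86) = 45.00°
∠G(j86) = 90.00° − (80.75° + 45.00°) = -35.75°

-36 deg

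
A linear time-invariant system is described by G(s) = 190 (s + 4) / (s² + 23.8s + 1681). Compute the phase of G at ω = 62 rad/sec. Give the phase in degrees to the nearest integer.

∠(j62 + 4) = arctan(62/4) = 86.31°
∠[(j62)² + 23.8(j62) + 1681] = ∠[-2163 + j1475.6] = 145.70°
∠G(j62) = 86.31° − 145.70° = -59.39°

-59°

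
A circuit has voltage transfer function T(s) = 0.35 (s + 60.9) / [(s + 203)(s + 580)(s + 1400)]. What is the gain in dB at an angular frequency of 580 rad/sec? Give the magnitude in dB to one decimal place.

|j580 + 60.9| = √(580² + 60.9²) = 583.2
|j580 + 203| = √(580² + 203²) = 614.5
|j580 + 580| = √(580² + 580²) = 820.2
|j580 + 1400| = √(580² + 1400²) = 1515
|T(j580)| = 0.35 × 583.2 / (614.5 × 820.2 × 1515) = 2.6723e-07
20 log₁₀(2.6723e-07) = -131.46 dB

-131.5 dB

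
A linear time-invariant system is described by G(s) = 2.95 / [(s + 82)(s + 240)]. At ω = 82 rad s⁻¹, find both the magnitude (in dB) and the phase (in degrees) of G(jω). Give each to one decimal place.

|j82 + 82| = √(82² + 82²) = 116
|j82 + 240| = √(82² + 240²) = 253.6
|G(j82)| = 2.95 / (116 × 253.6) = 0.0001003
20 log₁₀(0.0001003) = -79.97 dB
∠(j82 + 82) = arctan(82/82) = 45.00°
∠(j82 + 240) = arctan(82/240) = 18.86°
∠G(j82) = − (45.00° + 18.86°) = -63.86°

|G| = -80.0 dB, ∠G = -63.9 deg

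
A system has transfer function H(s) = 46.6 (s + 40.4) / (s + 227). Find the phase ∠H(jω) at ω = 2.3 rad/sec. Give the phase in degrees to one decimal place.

2.7 deg

∠(j2.3 + 40.4) = arctan(2.3/40.4) = 3.26°
∠(j2.3 + 227) = arctan(2.3/227) = 0.58°
∠H(j2.3) = 3.26° − 0.58° = 2.68°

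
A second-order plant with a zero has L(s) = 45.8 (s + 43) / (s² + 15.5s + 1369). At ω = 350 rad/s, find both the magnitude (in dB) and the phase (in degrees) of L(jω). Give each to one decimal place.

|j350 + 43| = √(350² + 43²) = 352.6
|(j350)² + 15.5(j350) + 1369| = |-1.2113e+05 + j5425| = 1.213e+05
|L(j350)| = 45.8 × 352.6 / 1.213e+05 = 0.1332
20 log₁₀(0.1332) = -17.51 dB
∠(j350 + 43) = arctan(350/43) = 83.00°
∠[(j350)² + 15.5(j350) + 1369] = ∠[-1.2113e+05 + j5425] = 177.44°
∠L(j350) = 83.00° − 177.44° = -94.44°

|L| = -17.5 dB, ∠L = -94.4°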